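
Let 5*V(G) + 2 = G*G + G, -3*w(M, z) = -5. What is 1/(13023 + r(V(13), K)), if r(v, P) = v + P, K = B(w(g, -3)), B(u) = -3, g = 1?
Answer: 1/13056 ≈ 7.6593e-5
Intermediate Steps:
w(M, z) = 5/3 (w(M, z) = -1/3*(-5) = 5/3)
K = -3
V(G) = -2/5 + G/5 + G**2/5 (V(G) = -2/5 + (G*G + G)/5 = -2/5 + (G**2 + G)/5 = -2/5 + (G + G**2)/5 = -2/5 + (G/5 + G**2/5) = -2/5 + G/5 + G**2/5)
r(v, P) = P + v
1/(13023 + r(V(13), K)) = 1/(13023 + (-3 + (-2/5 + (1/5)*13 + (1/5)*13**2))) = 1/(13023 + (-3 + (-2/5 + 13/5 + (1/5)*169))) = 1/(13023 + (-3 + (-2/5 + 13/5 + 169/5))) = 1/(13023 + (-3 + 36)) = 1/(13023 + 33) = 1/13056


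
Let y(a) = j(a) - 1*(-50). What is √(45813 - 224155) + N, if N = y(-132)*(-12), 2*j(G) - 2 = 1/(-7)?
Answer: -4278/7 + I*√178342 ≈ -611.14 + 422.31*I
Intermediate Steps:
j(G) = 13/14 (j(G) = 1 + (½)/(-7) = 1 + (½)*(-⅐) = 1 - 1/14 = 13/14)
y(a) = 713/14 (y(a) = 13/14 - 1*(-50) = 13/14 + 50 = 713/14)
N = -4278/7 (N = (713/14)*(-12) = -4278/7 ≈ -611.14)
√(45813 - 224155) + N = √(45813 - 224155) - 4278/7 = √(-178342) - 4278/7 = I*√178342 - 4278/7 = -4278/7 + I*√178342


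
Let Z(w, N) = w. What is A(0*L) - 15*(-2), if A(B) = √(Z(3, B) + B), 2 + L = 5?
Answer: 30 + √3 ≈ 31.732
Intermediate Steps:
L = 3 (L = -2 + 5 = 3)
A(B) = √(3 + B)
A(0*L) - 15*(-2) = √(3 + 0*3) - 15*(-2) = √(3 + 0) + 30 = √3 + 30 = 30 + √3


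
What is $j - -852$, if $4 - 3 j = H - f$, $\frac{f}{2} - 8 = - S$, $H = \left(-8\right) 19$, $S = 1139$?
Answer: $150$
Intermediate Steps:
$H = -152$
$f = -2262$ ($f = 16 + 2 \left(\left(-1\right) 1139\right) = 16 + 2 \left(-1139\right) = 16 - 2278 = -2262$)
$j = -702$ ($j = \frac{4}{3} - \frac{-152 - -2262}{3} = \frac{4}{3} - \frac{-152 + 2262}{3} = \frac{4}{3} - \frac{2110}{3} = -702$)
$j - -852 = -702 - -852 = -702 + 852 = 150$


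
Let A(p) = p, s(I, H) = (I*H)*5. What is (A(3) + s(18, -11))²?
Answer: 974169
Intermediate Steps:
s(I, H) = 5*H*I (s(I, H) = (H*I)*5 = 5*H*I)
(A(3) + s(18, -11))² = (3 + 5*(-11)*18)² = (3 - 990)² = (-987)² = 974169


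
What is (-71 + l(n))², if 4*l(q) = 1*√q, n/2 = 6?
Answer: (142 - √3)²/4 ≈ 4918.8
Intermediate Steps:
n = 12 (n = 2*6 = 12)
l(q) = √q/4 (l(q) = (1*√q)/4 = √q/4)
(-71 + l(n))² = (-71 + √12/4)² = (-71 + (2*√3)/4)² = (-71 + √3/2)²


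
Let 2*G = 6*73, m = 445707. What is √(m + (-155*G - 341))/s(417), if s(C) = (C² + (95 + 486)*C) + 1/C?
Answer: 417*√411421/173541223 ≈ 0.0015413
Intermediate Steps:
G = 219 (G = (6*73)/2 = (½)*438 = 219)
s(C) = 1/C + C² + 581*C (s(C) = (C² + 581*C) + 1/C = 1/C + C² + 581*C)
√(m + (-155*G - 341))/s(417) = √(445707 + (-155*219 - 341))/(((1 + 417²*(581 + 417))/417)) = √(445707 + (-33945 - 341))/(((1 + 173889*998)/417)) = √(445707 - 34286)/(((1 + 173541222)/417)) = √411421/(((1/417)*173541223)) = √411421/(173541223/417) = √411421*(417/173541223) = 417*√411421/173541223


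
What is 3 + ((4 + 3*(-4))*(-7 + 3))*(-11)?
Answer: -349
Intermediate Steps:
3 + ((4 + 3*(-4))*(-7 + 3))*(-11) = 3 + ((4 - 12)*(-4))*(-11) = 3 - 8*(-4)*(-11) = 3 + 32*(-11) = 3 - 352 = -349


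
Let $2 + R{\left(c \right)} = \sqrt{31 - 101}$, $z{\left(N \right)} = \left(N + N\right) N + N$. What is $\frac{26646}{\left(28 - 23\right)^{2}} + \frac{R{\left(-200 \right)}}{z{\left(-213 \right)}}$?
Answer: $\frac{96485164}{90525} + \frac{i \sqrt{70}}{90525} \approx 1065.8 + 9.2423 \cdot 10^{-5} i$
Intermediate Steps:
$z{\left(N \right)} = N + 2 N^{2}$ ($z{\left(N \right)} = 2 N N + N = 2 N^{2} + N = N + 2 N^{2}$)
$R{\left(c \right)} = -2 + i \sqrt{70}$ ($R{\left(c \right)} = -2 + \sqrt{31 - 101} = -2 + \sqrt{-70} = -2 + i \sqrt{70}$)
$\frac{26646}{\left(28 - 23\right)^{2}} + \frac{R{\left(-200 \right)}}{z{\left(-213 \right)}} = \frac{26646}{\left(28 - 23\right)^{2}} + \frac{-2 + i \sqrt{70}}{\left(-213\right) \left(1 + 2 \left(-213\right)\right)} = \frac{26646}{5^{2}} + \frac{-2 + i \sqrt{70}}{\left(-213\right) \left(1 - 426\right)} = \frac{26646}{25} + \frac{-2 + i \sqrt{70}}{\left(-213\right) \left(-425\right)} = 26646 \cdot \frac{1}{25} + \frac{-2 + i \sqrt{70}}{90525} = \frac{26646}{25} + \left(-2 + i \sqrt{70}\right) \frac{1}{90525} = \frac{26646}{25} - \left(\frac{2}{90525} - \frac{i \sqrt{70}}{90525}\right) = \frac{96485164}{90525} + \frac{i \sqrt{70}}{90525}$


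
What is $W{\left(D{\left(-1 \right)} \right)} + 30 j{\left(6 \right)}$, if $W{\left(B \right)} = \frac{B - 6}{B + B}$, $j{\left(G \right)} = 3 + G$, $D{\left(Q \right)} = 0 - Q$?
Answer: $\frac{535}{2} \approx 267.5$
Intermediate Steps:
$D{\left(Q \right)} = - Q$
$W{\left(B \right)} = \frac{-6 + B}{2 B}$
$W{\left(D{\left(-1 \right)} \right)} + 30 j{\left(6 \right)} = \frac{-6 - -1}{2 \left(\left(-1\right) \left(-1\right)\right)} + 30 \left(3 + 6\right) = \frac{-6 + 1}{2 \cdot 1} + 30 \cdot 9 = \frac{1}{2} \cdot 1 \left(-5\right) + 270 = - \frac{5}{2} + 270 = \frac{535}{2}$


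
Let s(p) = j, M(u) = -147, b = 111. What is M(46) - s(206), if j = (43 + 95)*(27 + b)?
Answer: -19191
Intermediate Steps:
j = 19044 (j = (43 + 95)*(27 + 111) = 138*138 = 19044)
s(p) = 19044
M(46) - s(206) = -147 - 1*19044 = -147 - 19044 = -19191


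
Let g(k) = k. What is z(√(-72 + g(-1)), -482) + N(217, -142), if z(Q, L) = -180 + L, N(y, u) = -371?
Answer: -1033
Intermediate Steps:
z(√(-72 + g(-1)), -482) + N(217, -142) = (-180 - 482) - 371 = -662 - 371 = -1033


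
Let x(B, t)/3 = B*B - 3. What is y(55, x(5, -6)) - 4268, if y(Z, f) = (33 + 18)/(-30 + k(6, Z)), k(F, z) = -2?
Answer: -136627/32 ≈ -4269.6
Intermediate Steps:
x(B, t) = -9 + 3*B**2 (x(B, t) = 3*(B*B - 3) = 3*(B**2 - 3) = 3*(-3 + B**2) = -9 + 3*B**2)
y(Z, f) = -51/32 (y(Z, f) = (33 + 18)/(-30 - 2) = 51/(-32) = 51*(-1/32) = -51/32)
y(55, x(5, -6)) - 4268 = -51/32 - 4268 = -136627/32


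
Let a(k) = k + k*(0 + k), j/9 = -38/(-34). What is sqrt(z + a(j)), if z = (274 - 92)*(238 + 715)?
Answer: sqrt(50158042)/17 ≈ 416.60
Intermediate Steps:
j = 171/17 (j = 9*(-38/(-34)) = 9*(-38*(-1/34)) = 9*(19/17) = 171/17 ≈ 10.059)
a(k) = k + k**2 (a(k) = k + k*k = k + k**2)
z = 173446 (z = 182*953 = 173446)
sqrt(z + a(j)) = sqrt(173446 + 171*(1 + 171/17)/17) = sqrt(173446 + (171/17)*(188/17)) = sqrt(173446 + 32148/289) = sqrt(50158042/289) = sqrt(50158042)/17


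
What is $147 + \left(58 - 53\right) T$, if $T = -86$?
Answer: $-283$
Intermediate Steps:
$147 + \left(58 - 53\right) T = 147 + \left(58 - 53\right) \left(-86\right) = 147 + 5 \left(-86\right) = 147 - 430 = -283$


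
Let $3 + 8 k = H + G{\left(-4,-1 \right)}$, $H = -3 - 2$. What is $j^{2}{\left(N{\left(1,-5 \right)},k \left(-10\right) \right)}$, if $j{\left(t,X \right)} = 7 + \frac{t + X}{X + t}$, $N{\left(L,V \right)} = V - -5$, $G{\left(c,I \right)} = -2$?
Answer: $64$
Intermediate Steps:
$H = -5$
$k = - \frac{5}{4}$ ($k = - \frac{3}{8} + \frac{-5 - 2}{8} = - \frac{3}{8} + \frac{1}{8} \left(-7\right) = - \frac{3}{8} - \frac{7}{8} = - \frac{5}{4} \approx -1.25$)
$N{\left(L,V \right)} = 5 + V$ ($N{\left(L,V \right)} = V + 5 = 5 + V$)
$j{\left(t,X \right)} = 8$ ($j{\left(t,X \right)} = 7 + \frac{X + t}{X + t} = 7 + 1 = 8$)
$j^{2}{\left(N{\left(1,-5 \right)},k \left(-10\right) \right)} = 8^{2} = 64$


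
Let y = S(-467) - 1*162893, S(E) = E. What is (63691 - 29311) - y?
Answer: 197740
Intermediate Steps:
y = -163360 (y = -467 - 1*162893 = -467 - 162893 = -163360)
(63691 - 29311) - y = (63691 - 29311) - 1*(-163360) = 34380 + 163360 = 197740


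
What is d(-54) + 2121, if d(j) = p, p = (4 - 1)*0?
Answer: 2121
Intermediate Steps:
p = 0 (p = 3*0 = 0)
d(j) = 0
d(-54) + 2121 = 0 + 2121 = 2121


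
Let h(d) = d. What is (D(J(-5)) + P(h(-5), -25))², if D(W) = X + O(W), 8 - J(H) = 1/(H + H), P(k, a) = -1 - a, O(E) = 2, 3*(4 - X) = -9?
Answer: 1089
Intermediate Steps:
X = 7 (X = 4 - ⅓*(-9) = 4 + 3 = 7)
J(H) = 8 - 1/(2*H) (J(H) = 8 - 1/(H + H) = 8 - 1/(2*H))
D(W) = 9 (D(W) = 7 + 2 = 9)
(D(J(-5)) + P(h(-5), -25))² = (9 + (-1 - 1*(-25)))² = (9 + (-1 + 25))² = (9 + 24)² = 33² = 1089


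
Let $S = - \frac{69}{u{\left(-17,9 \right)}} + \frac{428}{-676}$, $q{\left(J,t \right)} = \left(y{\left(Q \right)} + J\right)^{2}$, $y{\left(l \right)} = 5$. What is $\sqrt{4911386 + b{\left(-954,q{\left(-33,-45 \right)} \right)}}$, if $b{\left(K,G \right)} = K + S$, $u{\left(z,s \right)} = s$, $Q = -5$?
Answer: $\frac{4 \sqrt{466797153}}{39} \approx 2215.9$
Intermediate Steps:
$q{\left(J,t \right)} = \left(5 + J\right)^{2}$
$S = - \frac{4208}{507}$ ($S = - \frac{69}{9} + \frac{428}{-676} = \left(-69\right) \frac{1}{9} + 428 \left(- \frac{1}{676}\right) = - \frac{23}{3} - \frac{107}{169} = - \frac{4208}{507} \approx -8.2998$)
$b{\left(K,G \right)} = - \frac{4208}{507} + K$ ($b{\left(K,G \right)} = K - \frac{4208}{507} = - \frac{4208}{507} + K$)
$\sqrt{4911386 + b{\left(-954,q{\left(-33,-45 \right)} \right)}} = \sqrt{4911386 - \frac{487886}{507}} = \sqrt{\frac{2489584816}{507}} = \frac{4 \sqrt{466797153}}{39}$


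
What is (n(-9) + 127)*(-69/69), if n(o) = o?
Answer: -118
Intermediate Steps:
(n(-9) + 127)*(-69/69) = (-9 + 127)*(-69/69) = 118*(-69*1/69) = 118*(-1) = -118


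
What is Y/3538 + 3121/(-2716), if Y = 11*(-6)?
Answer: -5610677/4804604 ≈ -1.1678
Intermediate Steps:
Y = -66
Y/3538 + 3121/(-2716) = -66/3538 + 3121/(-2716) = -66*1/3538 + 3121*(-1/2716) = -33/1769 - 3121/2716 = -5610677/4804604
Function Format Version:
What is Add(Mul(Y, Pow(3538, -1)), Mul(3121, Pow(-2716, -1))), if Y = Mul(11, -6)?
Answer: Rational(-5610677, 4804604) ≈ -1.1678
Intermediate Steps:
Y = -66
Add(Mul(Y, Pow(3538, -1)), Mul(3121, Pow(-2716, -1))) = Add(Mul(-66, Pow(3538, -1)), Mul(3121, Pow(-2716, -1))) = Add(Mul(-66, Rational(1, 3538)), Mul(3121, Rational(-1, 2716))) = Add(Rational(-33, 1769), Rational(-3121, 2716)) = Rational(-5610677, 4804604)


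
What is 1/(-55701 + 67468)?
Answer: 1/11767 ≈ 8.4983e-5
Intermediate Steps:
1/(-55701 + 67468) = 1/11767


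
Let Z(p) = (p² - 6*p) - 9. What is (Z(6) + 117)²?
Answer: 11664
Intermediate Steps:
Z(p) = -9 + p² - 6*p
(Z(6) + 117)² = ((-9 + 6² - 6*6) + 117)² = ((-9 + 36 - 36) + 117)² = (-9 + 117)² = 108² = 11664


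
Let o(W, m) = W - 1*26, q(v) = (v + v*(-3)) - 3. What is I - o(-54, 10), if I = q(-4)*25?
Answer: 205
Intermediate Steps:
q(v) = -3 - 2*v (q(v) = (v - 3*v) - 3 = -2*v - 3 = -3 - 2*v)
I = 125 (I = (-3 - 2*(-4))*25 = (-3 + 8)*25 = 5*25 = 125)
o(W, m) = -26 + W (o(W, m) = W - 26 = -26 + W)
I - o(-54, 10) = 125 - (-26 - 54) = 125 - 1*(-80) = 125 + 80 = 205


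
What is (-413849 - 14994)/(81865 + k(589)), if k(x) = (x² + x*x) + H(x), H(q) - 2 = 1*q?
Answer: -428843/776298 ≈ -0.55242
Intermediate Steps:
H(q) = 2 + q (H(q) = 2 + 1*q = 2 + q)
k(x) = 2 + x + 2*x² (k(x) = (x² + x*x) + (2 + x) = (x² + x²) + (2 + x) = 2*x² + (2 + x) = 2 + x + 2*x²)
(-413849 - 14994)/(81865 + k(589)) = (-413849 - 14994)/(81865 + (2 + 589 + 2*589²)) = -428843/(81865 + (2 + 589 + 2*346921)) = -428843/(81865 + (2 + 589 + 693842)) = -428843/(81865 + 694433) = -428843/776298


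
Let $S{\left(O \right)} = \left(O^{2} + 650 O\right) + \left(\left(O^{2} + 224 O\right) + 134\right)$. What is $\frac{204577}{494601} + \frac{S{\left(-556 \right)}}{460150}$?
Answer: $\frac{79825972106}{113795325075} \approx 0.70149$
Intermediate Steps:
$S{\left(O \right)} = 134 + 2 O^{2} + 874 O$ ($S{\left(O \right)} = \left(O^{2} + 650 O\right) + \left(134 + O^{2} + 224 O\right) = 134 + 2 O^{2} + 874 O$)
$\frac{204577}{494601} + \frac{S{\left(-556 \right)}}{460150} = \frac{204577}{494601} + \frac{134 + 2 \left(-556\right)^{2} + 874 \left(-556\right)}{460150} = 204577 \cdot \frac{1}{494601} + \left(134 + 2 \cdot 309136 - 485944\right) \frac{1}{460150} = \frac{204577}{494601} + \left(134 + 618272 - 485944\right) \frac{1}{460150} = \frac{204577}{494601} + 132462 \cdot \frac{1}{460150} = \frac{204577}{494601} + \frac{66231}{230075} = \frac{79825972106}{113795325075}$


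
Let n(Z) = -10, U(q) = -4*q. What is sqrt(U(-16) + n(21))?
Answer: 3*sqrt(6) ≈ 7.3485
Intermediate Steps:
sqrt(U(-16) + n(21)) = sqrt(-4*(-16) - 10) = sqrt(64 - 10) = sqrt(54) = 3*sqrt(6)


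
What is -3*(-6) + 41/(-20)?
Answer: 319/20 ≈ 15.950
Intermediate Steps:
-3*(-6) + 41/(-20) = 18 + 41*(-1/20) = 18 - 41/20 = 319/20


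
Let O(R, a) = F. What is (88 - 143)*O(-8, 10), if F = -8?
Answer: 440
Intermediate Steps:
O(R, a) = -8
(88 - 143)*O(-8, 10) = (88 - 143)*(-8) = -55*(-8) = 440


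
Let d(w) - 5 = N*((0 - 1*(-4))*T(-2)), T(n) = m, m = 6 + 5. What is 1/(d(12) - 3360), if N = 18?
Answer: -1/2563 ≈ -0.00039017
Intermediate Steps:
m = 11
T(n) = 11
d(w) = 797 (d(w) = 5 + 18*((0 - 1*(-4))*11) = 5 + 18*((0 + 4)*11) = 5 + 18*(4*11) = 5 + 18*44 = 5 + 792 = 797)
1/(d(12) - 3360) = 1/(797 - 3360) = 1/(-2563) = -1/2563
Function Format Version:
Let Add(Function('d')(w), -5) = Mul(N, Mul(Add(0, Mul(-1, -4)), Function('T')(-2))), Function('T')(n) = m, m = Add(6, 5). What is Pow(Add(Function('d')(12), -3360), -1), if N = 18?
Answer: Rational(-1, 2563) ≈ -0.00039017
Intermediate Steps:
m = 11
Function('T')(n) = 11
Function('d')(w) = 797 (Function('d')(w) = Add(5, Mul(18, Mul(Add(0, Mul(-1, -4)), 11))) = Add(5, Mul(18, Mul(Add(0, 4), 11))) = Add(5, Mul(18, Mul(4, 11))) = Add(5, Mul(18, 44)) = Add(5, 792) = 797)
Pow(Add(Function('d')(12), -3360), -1) = Pow(Add(797, -3360), -1) = Pow(-2563, -1) = Rational(-1, 2563)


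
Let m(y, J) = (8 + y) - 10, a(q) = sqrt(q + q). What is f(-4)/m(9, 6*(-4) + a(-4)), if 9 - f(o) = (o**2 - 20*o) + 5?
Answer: -92/7 ≈ -13.143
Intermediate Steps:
a(q) = sqrt(2)*sqrt(q) (a(q) = sqrt(2*q) = sqrt(2)*sqrt(q))
m(y, J) = -2 + y
f(o) = 4 - o**2 + 20*o (f(o) = 9 - ((o**2 - 20*o) + 5) = 9 - (5 + o**2 - 20*o) = 9 + (-5 - o**2 + 20*o) = 4 - o**2 + 20*o)
f(-4)/m(9, 6*(-4) + a(-4)) = (4 - 1*(-4)**2 + 20*(-4))/(-2 + 9) = (4 - 1*16 - 80)/7 = (4 - 16 - 80)*(1/7) = -92*1/7 = -92/7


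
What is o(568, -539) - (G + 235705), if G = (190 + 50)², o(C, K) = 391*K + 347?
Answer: -503707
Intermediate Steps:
o(C, K) = 347 + 391*K
G = 57600 (G = 240² = 57600)
o(568, -539) - (G + 235705) = (347 + 391*(-539)) - (57600 + 235705) = (347 - 210749) - 1*293305 = -210402 - 293305 = -503707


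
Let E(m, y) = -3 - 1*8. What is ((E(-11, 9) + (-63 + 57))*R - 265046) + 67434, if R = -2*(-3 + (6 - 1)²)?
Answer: -196864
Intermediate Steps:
E(m, y) = -11 (E(m, y) = -3 - 8 = -11)
R = -44 (R = -2*(-3 + 5²) = -2*(-3 + 25) = -2*22 = -44)
((E(-11, 9) + (-63 + 57))*R - 265046) + 67434 = ((-11 + (-63 + 57))*(-44) - 265046) + 67434 = ((-11 - 6)*(-44) - 265046) + 67434 = (-17*(-44) - 265046) + 67434 = (748 - 265046) + 67434 = -264298 + 67434 = -196864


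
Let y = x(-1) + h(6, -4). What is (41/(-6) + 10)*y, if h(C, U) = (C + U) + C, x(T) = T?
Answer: 133/6 ≈ 22.167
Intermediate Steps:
h(C, U) = U + 2*C
y = 7 (y = -1 + (-4 + 2*6) = -1 + (-4 + 12) = -1 + 8 = 7)
(41/(-6) + 10)*y = (41/(-6) + 10)*7 = (41*(-⅙) + 10)*7 = (-41/6 + 10)*7 = (19/6)*7 = 133/6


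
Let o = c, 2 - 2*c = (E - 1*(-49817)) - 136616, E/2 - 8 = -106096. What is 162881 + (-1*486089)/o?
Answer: 48696700559/298977 ≈ 1.6288e+5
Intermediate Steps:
E = -212176 (E = 16 + 2*(-106096) = 16 - 212192 = -212176)
c = 298977/2 (c = 1 - ((-212176 - 1*(-49817)) - 136616)/2 = 1 - ((-212176 + 49817) - 136616)/2 = 1 - (-162359 - 136616)/2 = 1 - ½*(-298975) = 1 + 298975/2 = 298977/2 ≈ 1.4949e+5)
o = 298977/2 ≈ 1.4949e+5
162881 + (-1*486089)/o = 162881 + (-1*486089)/(298977/2) = 162881 - 486089*2/298977 = 162881 - 972178/298977 = 48696700559/298977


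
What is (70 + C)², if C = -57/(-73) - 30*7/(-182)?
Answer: 4660246756/900601 ≈ 5174.6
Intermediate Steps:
C = 1836/949 (C = -57*(-1/73) - 210*(-1/182) = 57/73 + 15/13 = 1836/949 ≈ 1.9347)
(70 + C)² = (70 + 1836/949)² = (68266/949)² = 4660246756/900601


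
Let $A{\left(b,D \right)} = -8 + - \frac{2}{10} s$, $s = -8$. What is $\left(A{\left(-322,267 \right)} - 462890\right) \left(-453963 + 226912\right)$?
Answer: $\frac{525505452582}{5} \approx 1.051 \cdot 10^{11}$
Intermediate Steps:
$A{\left(b,D \right)} = - \frac{32}{5}$ ($A{\left(b,D \right)} = -8 + - \frac{2}{10} \left(-8\right) = -8 + \left(-2\right) \frac{1}{10} \left(-8\right) = -8 - - \frac{8}{5} = -8 + \frac{8}{5} = - \frac{32}{5}$)
$\left(A{\left(-322,267 \right)} - 462890\right) \left(-453963 + 226912\right) = \left(- \frac{32}{5} - 462890\right) \left(-453963 + 226912\right) = \left(- \frac{2314482}{5}\right) \left(-227051\right) = \frac{525505452582}{5}$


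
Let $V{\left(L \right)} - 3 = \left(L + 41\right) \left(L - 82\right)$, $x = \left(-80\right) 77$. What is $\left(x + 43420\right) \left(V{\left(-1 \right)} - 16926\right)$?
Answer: $-754254180$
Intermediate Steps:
$x = -6160$
$V{\left(L \right)} = 3 + \left(-82 + L\right) \left(41 + L\right)$ ($V{\left(L \right)} = 3 + \left(L + 41\right) \left(L - 82\right) = 3 + \left(41 + L\right) \left(-82 + L\right) = 3 + \left(-82 + L\right) \left(41 + L\right)$)
$\left(x + 43420\right) \left(V{\left(-1 \right)} - 16926\right) = \left(-6160 + 43420\right) \left(\left(-3359 + \left(-1\right)^{2} - -41\right) - 16926\right) = 37260 \left(\left(-3359 + 1 + 41\right) - 16926\right) = 37260 \left(-3317 - 16926\right) = 37260 \left(-20243\right) = -754254180$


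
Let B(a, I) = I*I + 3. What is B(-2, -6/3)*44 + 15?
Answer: 323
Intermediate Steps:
B(a, I) = 3 + I**2 (B(a, I) = I**2 + 3 = 3 + I**2)
B(-2, -6/3)*44 + 15 = (3 + (-6/3)**2)*44 + 15 = (3 + (-6*1/3)**2)*44 + 15 = (3 + (-2)**2)*44 + 15 = (3 + 4)*44 + 15 = 7*44 + 15 = 308 + 15 = 323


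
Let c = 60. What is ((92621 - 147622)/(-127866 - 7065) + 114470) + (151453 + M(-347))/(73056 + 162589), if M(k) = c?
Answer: 3639700404223898/31795815495 ≈ 1.1447e+5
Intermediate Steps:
M(k) = 60
((92621 - 147622)/(-127866 - 7065) + 114470) + (151453 + M(-347))/(73056 + 162589) = ((92621 - 147622)/(-127866 - 7065) + 114470) + (151453 + 60)/(73056 + 162589) = (-55001/(-134931) + 114470) + 151513/235645 = (-55001*(-1/134931) + 114470) + 151513*(1/235645) = (55001/134931 + 114470) + 151513/235645 = 15445606571/134931 + 151513/235645 = 3639700404223898/31795815495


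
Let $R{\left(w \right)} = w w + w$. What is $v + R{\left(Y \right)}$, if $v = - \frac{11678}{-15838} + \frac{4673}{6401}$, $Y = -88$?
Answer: $\frac{388153338390}{50689519} \approx 7657.5$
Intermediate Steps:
$v = \frac{74380926}{50689519}$ ($v = \left(-11678\right) \left(- \frac{1}{15838}\right) + 4673 \cdot \frac{1}{6401} = \frac{5839}{7919} + \frac{4673}{6401} = \frac{74380926}{50689519} \approx 1.4674$)
$R{\left(w \right)} = w + w^{2}$ ($R{\left(w \right)} = w^{2} + w = w + w^{2}$)
$v + R{\left(Y \right)} = \frac{74380926}{50689519} - 88 \left(1 - 88\right) = \frac{74380926}{50689519} - -7656 = \frac{74380926}{50689519} + 7656 = \frac{388153338390}{50689519}$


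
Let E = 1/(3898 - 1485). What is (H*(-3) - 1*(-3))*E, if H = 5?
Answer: -12/2413 ≈ -0.0049731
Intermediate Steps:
E = 1/2413 ≈ 0.00041442
(H*(-3) - 1*(-3))*E = (5*(-3) - 1*(-3))*(1/2413) = (-15 + 3)*(1/2413) = -12*1/2413 = -12/2413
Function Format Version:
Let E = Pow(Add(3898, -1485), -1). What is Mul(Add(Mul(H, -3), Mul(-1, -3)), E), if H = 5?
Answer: Rational(-12, 2413) ≈ -0.0049731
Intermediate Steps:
E = Rational(1, 2413) (E = Pow(2413, -1) = Rational(1, 2413) ≈ 0.00041442)
Mul(Add(Mul(H, -3), Mul(-1, -3)), E) = Mul(Add(Mul(5, -3), Mul(-1, -3)), Rational(1, 2413)) = Mul(Add(-15, 3), Rational(1, 2413)) = Mul(-12, Rational(1, 2413)) = Rational(-12, 2413)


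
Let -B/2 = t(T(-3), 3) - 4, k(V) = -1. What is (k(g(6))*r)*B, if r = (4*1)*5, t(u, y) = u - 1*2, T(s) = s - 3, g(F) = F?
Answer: -480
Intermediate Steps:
T(s) = -3 + s
t(u, y) = -2 + u (t(u, y) = u - 2 = -2 + u)
r = 20 (r = 4*5 = 20)
B = 24 (B = -2*((-2 + (-3 - 3)) - 4) = -2*((-2 - 6) - 4) = -2*(-8 - 4) = -2*(-12) = 24)
(k(g(6))*r)*B = -1*20*24 = -20*24 = -480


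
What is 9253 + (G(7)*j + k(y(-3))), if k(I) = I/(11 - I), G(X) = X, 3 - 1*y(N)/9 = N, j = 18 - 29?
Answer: 394514/43 ≈ 9174.8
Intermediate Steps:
j = -11
y(N) = 27 - 9*N
9253 + (G(7)*j + k(y(-3))) = 9253 + (7*(-11) - (27 - 9*(-3))/(-11 + (27 - 9*(-3)))) = 9253 + (-77 - (27 + 27)/(-11 + (27 + 27))) = 9253 + (-77 - 1*54/(-11 + 54)) = 9253 + (-77 - 1*54/43) = 9253 + (-77 - 1*54*1/43) = 9253 + (-77 - 54/43) = 9253 - 3365/43 = 394514/43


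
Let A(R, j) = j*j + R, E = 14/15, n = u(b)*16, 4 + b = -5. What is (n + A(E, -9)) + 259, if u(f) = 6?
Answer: 6554/15 ≈ 436.93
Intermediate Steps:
b = -9 (b = -4 - 5 = -9)
n = 96 (n = 6*16 = 96)
E = 14/15 (E = 14*(1/15) = 14/15 ≈ 0.93333)
A(R, j) = R + j² (A(R, j) = j² + R = R + j²)
(n + A(E, -9)) + 259 = (96 + (14/15 + (-9)²)) + 259 = (96 + (14/15 + 81)) + 259 = (96 + 1229/15) + 259 = 2669/15 + 259 = 6554/15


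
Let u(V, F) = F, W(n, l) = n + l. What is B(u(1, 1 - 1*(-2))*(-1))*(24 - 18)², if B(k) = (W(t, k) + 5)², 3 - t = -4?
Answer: 2916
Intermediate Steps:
t = 7 (t = 3 - 1*(-4) = 3 + 4 = 7)
W(n, l) = l + n
B(k) = (12 + k)² (B(k) = ((k + 7) + 5)² = ((7 + k) + 5)² = (12 + k)²)
B(u(1, 1 - 1*(-2))*(-1))*(24 - 18)² = (12 + (1 - 1*(-2))*(-1))²*(24 - 18)² = (12 + (1 + 2)*(-1))²*6² = (12 + 3*(-1))²*36 = (12 - 3)²*36 = 9²*36 = 81*36 = 2916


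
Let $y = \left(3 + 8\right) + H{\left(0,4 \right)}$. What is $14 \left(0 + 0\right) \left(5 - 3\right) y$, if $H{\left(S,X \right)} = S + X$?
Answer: $0$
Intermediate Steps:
$y = 15$ ($y = \left(3 + 8\right) + \left(0 + 4\right) = 11 + 4 = 15$)
$14 \left(0 + 0\right) \left(5 - 3\right) y = 14 \left(0 + 0\right) \left(5 - 3\right) 15 = 14 \cdot 0 \cdot 2 \cdot 15 = 14 \cdot 0 \cdot 15 = 0 \cdot 15 = 0$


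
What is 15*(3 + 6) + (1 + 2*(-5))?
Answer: 126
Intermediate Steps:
15*(3 + 6) + (1 + 2*(-5)) = 15*9 + (1 - 10) = 135 - 9 = 126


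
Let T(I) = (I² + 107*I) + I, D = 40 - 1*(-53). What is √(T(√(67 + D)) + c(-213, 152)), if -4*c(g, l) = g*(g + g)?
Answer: √(-90098 + 1728*√10)/2 ≈ 145.46*I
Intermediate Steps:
c(g, l) = -g²/2 (c(g, l) = -g*(g + g)/4 = -g*2*g/4 = -g²/2)
D = 93 (D = 40 + 53 = 93)
T(I) = I² + 108*I
√(T(√(67 + D)) + c(-213, 152)) = √(√(67 + 93)*(108 + √(67 + 93)) - ½*(-213)²) = √(√160*(108 + √160) - ½*45369) = √((4*√10)*(108 + 4*√10) - 45369/2) = √(4*√10*(108 + 4*√10) - 45369/2) = √(-45369/2 + 4*√10*(108 + 4*√10))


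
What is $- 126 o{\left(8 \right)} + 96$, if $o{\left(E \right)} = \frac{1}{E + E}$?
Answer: $\frac{705}{8} \approx 88.125$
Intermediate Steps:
$o{\left(E \right)} = \frac{1}{2 E}$
$- 126 o{\left(8 \right)} + 96 = - 126 \frac{1}{2 \cdot 8} + 96 = - 126 \cdot \frac{1}{2} \cdot \frac{1}{8} + 96 = \left(-126\right) \frac{1}{16} + 96 = - \frac{63}{8} + 96 = \frac{705}{8}$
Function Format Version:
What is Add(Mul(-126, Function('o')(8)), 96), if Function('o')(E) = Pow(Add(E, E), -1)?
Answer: Rational(705, 8) ≈ 88.125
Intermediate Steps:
Function('o')(E) = Mul(Rational(1, 2), Pow(E, -1)) (Function('o')(E) = Pow(Mul(2, E), -1) = Mul(Rational(1, 2), Pow(E, -1)))
Add(Mul(-126, Function('o')(8)), 96) = Add(Mul(-126, Mul(Rational(1, 2), Pow(8, -1))), 96) = Add(Mul(-126, Mul(Rational(1, 2), Rational(1, 8))), 96) = Add(Mul(-126, Rational(1, 16)), 96) = Add(Rational(-63, 8), 96) = Rational(705, 8)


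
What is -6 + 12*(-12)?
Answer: -150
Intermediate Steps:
-6 + 12*(-12) = -6 - 144 = -150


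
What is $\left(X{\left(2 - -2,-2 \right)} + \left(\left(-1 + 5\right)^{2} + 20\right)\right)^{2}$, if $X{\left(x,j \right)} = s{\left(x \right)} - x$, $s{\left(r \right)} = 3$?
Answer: $1225$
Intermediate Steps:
$X{\left(x,j \right)} = 3 - x$
$\left(X{\left(2 - -2,-2 \right)} + \left(\left(-1 + 5\right)^{2} + 20\right)\right)^{2} = \left(\left(3 - \left(2 - -2\right)\right) + \left(\left(-1 + 5\right)^{2} + 20\right)\right)^{2} = \left(\left(3 - \left(2 + 2\right)\right) + \left(4^{2} + 20\right)\right)^{2} = \left(\left(3 - 4\right) + \left(16 + 20\right)\right)^{2} = \left(\left(3 - 4\right) + 36\right)^{2} = \left(-1 + 36\right)^{2} = 35^{2} = 1225$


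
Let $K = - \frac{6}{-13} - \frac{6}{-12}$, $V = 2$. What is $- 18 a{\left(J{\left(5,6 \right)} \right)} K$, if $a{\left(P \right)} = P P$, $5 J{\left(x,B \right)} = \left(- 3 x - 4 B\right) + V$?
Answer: $- \frac{12321}{13} \approx -947.77$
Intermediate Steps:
$J{\left(x,B \right)} = \frac{2}{5} - \frac{4 B}{5} - \frac{3 x}{5}$ ($J{\left(x,B \right)} = \frac{\left(- 3 x - 4 B\right) + 2}{5} = \frac{\left(- 4 B - 3 x\right) + 2}{5} = \frac{2 - 4 B - 3 x}{5} = \frac{2}{5} - \frac{4 B}{5} - \frac{3 x}{5}$)
$K = \frac{25}{26}$ ($K = \left(-6\right) \left(- \frac{1}{13}\right) - - \frac{1}{2} = \frac{6}{13} + \frac{1}{2} = \frac{25}{26} \approx 0.96154$)
$a{\left(P \right)} = P^{2}$
$- 18 a{\left(J{\left(5,6 \right)} \right)} K = - 18 \left(\frac{2}{5} - \frac{24}{5} - 3\right)^{2} \cdot \frac{25}{26} = - 18 \left(- \frac{37}{5}\right)^{2} \cdot \frac{25}{26} = \left(-18\right) \frac{1369}{25} \cdot \frac{25}{26} = \left(- \frac{24642}{25}\right) \frac{25}{26} = - \frac{12321}{13}$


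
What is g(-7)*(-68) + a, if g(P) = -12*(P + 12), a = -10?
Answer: 4070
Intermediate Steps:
g(P) = -144 - 12*P (g(P) = -12*(12 + P) = -144 - 12*P)
g(-7)*(-68) + a = (-144 - 12*(-7))*(-68) - 10 = (-144 + 84)*(-68) - 10 = -60*(-68) - 10 = 4080 - 10 = 4070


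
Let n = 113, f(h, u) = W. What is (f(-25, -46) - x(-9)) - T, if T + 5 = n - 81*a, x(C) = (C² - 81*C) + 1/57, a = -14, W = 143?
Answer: -108814/57 ≈ -1909.0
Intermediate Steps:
f(h, u) = 143
x(C) = 1/57 + C² - 81*C (x(C) = (C² - 81*C) + 1/57 = 1/57 + C² - 81*C)
T = 1242 (T = -5 + (113 - 81*(-14)) = -5 + (113 + 1134) = -5 + 1247 = 1242)
(f(-25, -46) - x(-9)) - T = (143 - (1/57 + (-9)² - 81*(-9))) - 1*1242 = (143 - (1/57 + 81 + 729)) - 1242 = (143 - 1*46171/57) - 1242 = (143 - 46171/57) - 1242 = -38020/57 - 1242 = -108814/57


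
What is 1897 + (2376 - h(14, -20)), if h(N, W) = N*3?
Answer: 4231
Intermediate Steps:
h(N, W) = 3*N
1897 + (2376 - h(14, -20)) = 1897 + (2376 - 3*14) = 1897 + (2376 - 1*42) = 1897 + (2376 - 42) = 1897 + 2334 = 4231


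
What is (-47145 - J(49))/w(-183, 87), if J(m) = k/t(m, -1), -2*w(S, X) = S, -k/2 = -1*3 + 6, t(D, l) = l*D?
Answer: -1540074/2989 ≈ -515.25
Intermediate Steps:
t(D, l) = D*l
k = -6 (k = -2*(-1*3 + 6) = -2*(-3 + 6) = -2*3 = -6)
w(S, X) = -S/2
J(m) = 6/m (J(m) = -6*(-1/m) = -(-6)/m = 6/m)
(-47145 - J(49))/w(-183, 87) = (-47145 - 6/49)/((-½*(-183))) = (-47145 - 6/49)/(183/2) = (-47145 - 1*6/49)*(2/183) = (-47145 - 6/49)*(2/183) = -2310111/49*2/183 = -1540074/2989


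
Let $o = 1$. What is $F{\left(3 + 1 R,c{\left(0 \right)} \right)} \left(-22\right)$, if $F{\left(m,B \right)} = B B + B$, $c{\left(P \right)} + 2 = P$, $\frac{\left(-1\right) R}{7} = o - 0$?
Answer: $-44$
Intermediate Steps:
$R = -7$ ($R = - 7 \left(1 - 0\right) = - 7 \left(1 + 0\right) = \left(-7\right) 1 = -7$)
$c{\left(P \right)} = -2 + P$
$F{\left(m,B \right)} = B + B^{2}$ ($F{\left(m,B \right)} = B^{2} + B = B + B^{2}$)
$F{\left(3 + 1 R,c{\left(0 \right)} \right)} \left(-22\right) = \left(-2 + 0\right) \left(1 + \left(-2 + 0\right)\right) \left(-22\right) = - 2 \left(1 - 2\right) \left(-22\right) = \left(-2\right) \left(-1\right) \left(-22\right) = 2 \left(-22\right) = -44$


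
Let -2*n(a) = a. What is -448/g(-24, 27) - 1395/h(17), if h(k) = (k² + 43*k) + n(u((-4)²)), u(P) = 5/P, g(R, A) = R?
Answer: 338728/19581 ≈ 17.299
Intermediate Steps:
n(a) = -a/2
h(k) = -5/32 + k² + 43*k (h(k) = (k² + 43*k) - 5/(2*((-4)²)) = (k² + 43*k) - 5/(2*16) = (k² + 43*k) - ½*5/16 = (k² + 43*k) - 5/32 = -5/32 + k² + 43*k)
-448/g(-24, 27) - 1395/h(17) = -448/(-24) - 1395/(-5/32 + 17² + 43*17) = -448*(-1/24) - 1395/(-5/32 + 289 + 731) = 56/3 - 1395/32635/32 = 56/3 - 1395*32/32635 = 56/3 - 8928/6527 = 338728/19581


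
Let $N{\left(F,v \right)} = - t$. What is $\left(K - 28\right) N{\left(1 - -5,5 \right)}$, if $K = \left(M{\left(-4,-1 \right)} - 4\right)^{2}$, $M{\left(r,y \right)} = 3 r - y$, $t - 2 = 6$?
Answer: $-1576$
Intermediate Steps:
$t = 8$ ($t = 2 + 6 = 8$)
$N{\left(F,v \right)} = -8$ ($N{\left(F,v \right)} = \left(-1\right) 8 = -8$)
$M{\left(r,y \right)} = - y + 3 r$
$K = 225$ ($K = \left(\left(\left(-1\right) \left(-1\right) + 3 \left(-4\right)\right) - 4\right)^{2} = \left(\left(1 - 12\right) - 4\right)^{2} = \left(-11 - 4\right)^{2} = \left(-15\right)^{2} = 225$)
$\left(K - 28\right) N{\left(1 - -5,5 \right)} = \left(225 - 28\right) \left(-8\right) = 197 \left(-8\right) = -1576$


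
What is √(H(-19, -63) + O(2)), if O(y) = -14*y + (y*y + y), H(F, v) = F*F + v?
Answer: 2*√69 ≈ 16.613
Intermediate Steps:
H(F, v) = v + F² (H(F, v) = F² + v = v + F²)
O(y) = y² - 13*y (O(y) = -14*y + (y² + y) = -14*y + (y + y²) = y² - 13*y)
√(H(-19, -63) + O(2)) = √((-63 + (-19)²) + 2*(-13 + 2)) = √((-63 + 361) + 2*(-11)) = √(298 - 22) = √276 = 2*√69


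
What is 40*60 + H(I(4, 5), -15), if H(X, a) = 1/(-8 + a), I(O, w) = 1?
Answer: 55199/23 ≈ 2400.0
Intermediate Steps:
40*60 + H(I(4, 5), -15) = 40*60 + 1/(-8 - 15) = 2400 + 1/(-23) = 2400 - 1/23 = 55199/23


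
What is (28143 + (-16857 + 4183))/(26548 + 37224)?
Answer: 15469/63772 ≈ 0.24257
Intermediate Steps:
(28143 + (-16857 + 4183))/(26548 + 37224) = (28143 - 12674)/63772 = 15469*(1/63772) = 15469/63772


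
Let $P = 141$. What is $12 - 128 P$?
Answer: $-18036$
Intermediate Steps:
$12 - 128 P = 12 - 18048 = -18036$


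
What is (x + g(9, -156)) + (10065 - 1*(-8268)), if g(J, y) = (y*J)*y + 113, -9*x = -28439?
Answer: 2165669/9 ≈ 2.4063e+5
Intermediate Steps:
x = 28439/9 (x = -⅑*(-28439) = 28439/9 ≈ 3159.9)
g(J, y) = 113 + J*y² (g(J, y) = (J*y)*y + 113 = J*y² + 113 = 113 + J*y²)
(x + g(9, -156)) + (10065 - 1*(-8268)) = (28439/9 + (113 + 9*(-156)²)) + (10065 - 1*(-8268)) = (28439/9 + (113 + 9*24336)) + (10065 + 8268) = (28439/9 + (113 + 219024)) + 18333 = (28439/9 + 219137) + 18333 = 2000672/9 + 18333 = 2165669/9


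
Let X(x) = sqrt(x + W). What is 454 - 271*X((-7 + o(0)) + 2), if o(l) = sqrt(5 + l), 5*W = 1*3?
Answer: 454 - 271*sqrt(-110 + 25*sqrt(5))/5 ≈ 454.0 - 398.65*I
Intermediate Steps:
W = 3/5 (W = (1*3)/5 = (1/5)*3 = 3/5 ≈ 0.60000)
X(x) = sqrt(3/5 + x) (X(x) = sqrt(x + 3/5) = sqrt(3/5 + x))
454 - 271*X((-7 + o(0)) + 2) = 454 - 271*sqrt(15 + 25*((-7 + sqrt(5 + 0)) + 2))/5 = 454 - 271*sqrt(15 + 25*((-7 + sqrt(5)) + 2))/5 = 454 - 271*sqrt(15 + 25*(-5 + sqrt(5)))/5 = 454 - 271*sqrt(15 + (-125 + 25*sqrt(5)))/5 = 454 - 271*sqrt(-110 + 25*sqrt(5))/5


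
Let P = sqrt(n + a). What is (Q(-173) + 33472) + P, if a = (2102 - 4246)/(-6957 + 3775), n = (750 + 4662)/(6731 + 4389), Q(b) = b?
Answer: 33299 + sqrt(5675549138335)/2211490 ≈ 33300.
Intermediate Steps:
n = 1353/2780 (n = 5412/11120 = 5412*(1/11120) = 1353/2780 ≈ 0.48669)
a = 1072/1591 (a = -2144/(-3182) = -2144*(-1/3182) = 1072/1591 ≈ 0.67379)
P = sqrt(5675549138335)/2211490 (P = sqrt(1353/2780 + 1072/1591) = sqrt(5132783/4422980) = sqrt(5675549138335)/2211490 ≈ 1.0773)
(Q(-173) + 33472) + P = (-173 + 33472) + sqrt(5675549138335)/2211490 = 33299 + sqrt(5675549138335)/2211490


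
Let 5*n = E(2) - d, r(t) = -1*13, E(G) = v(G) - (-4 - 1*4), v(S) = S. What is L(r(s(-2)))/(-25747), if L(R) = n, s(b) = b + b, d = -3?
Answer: -13/128735 ≈ -0.00010098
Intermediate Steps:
s(b) = 2*b
E(G) = 8 + G (E(G) = G - (-4 - 1*4) = G - (-4 - 4) = G - 1*(-8) = G + 8 = 8 + G)
r(t) = -13
n = 13/5 (n = ((8 + 2) - 1*(-3))/5 = (10 + 3)/5 = (1/5)*13 = 13/5 ≈ 2.6000)
L(R) = 13/5
L(r(s(-2)))/(-25747) = (13/5)/(-25747) = (13/5)*(-1/25747) = -13/128735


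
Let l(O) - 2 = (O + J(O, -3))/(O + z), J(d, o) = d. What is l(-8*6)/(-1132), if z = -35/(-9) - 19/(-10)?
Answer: -8119/2150234 ≈ -0.0037759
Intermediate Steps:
z = 521/90 (z = -35*(-1/9) - 19*(-1/10) = 35/9 + 19/10 = 521/90 ≈ 5.7889)
l(O) = 2 + 2*O/(521/90 + O) (l(O) = 2 + (O + O)/(O + 521/90) = 2 + (2*O)/(521/90 + O) = 2 + 2*O/(521/90 + O))
l(-8*6)/(-1132) = (2*(521 + 180*(-8*6))/(521 + 90*(-8*6)))/(-1132) = (2*(521 + 180*(-48))/(521 + 90*(-48)))*(-1/1132) = (2*(521 - 8640)/(521 - 4320))*(-1/1132) = (2*(-8119)/(-3799))*(-1/1132) = (2*(-1/3799)*(-8119))*(-1/1132) = (16238/3799)*(-1/1132) = -8119/2150234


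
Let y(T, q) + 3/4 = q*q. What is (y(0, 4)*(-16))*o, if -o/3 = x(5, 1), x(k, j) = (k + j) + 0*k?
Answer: 4392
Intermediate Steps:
y(T, q) = -3/4 + q**2 (y(T, q) = -3/4 + q*q = -3/4 + q**2)
x(k, j) = j + k (x(k, j) = (j + k) + 0 = j + k)
o = -18 (o = -3*(1 + 5) = -3*6 = -18)
(y(0, 4)*(-16))*o = ((-3/4 + 4**2)*(-16))*(-18) = ((-3/4 + 16)*(-16))*(-18) = ((61/4)*(-16))*(-18) = -244*(-18) = 4392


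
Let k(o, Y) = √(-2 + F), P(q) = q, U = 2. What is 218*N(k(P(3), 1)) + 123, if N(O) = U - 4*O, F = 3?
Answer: -313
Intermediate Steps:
k(o, Y) = 1 (k(o, Y) = √(-2 + 3) = √1 = 1)
N(O) = 2 - 4*O
218*N(k(P(3), 1)) + 123 = 218*(2 - 4*1) + 123 = 218*(2 - 4) + 123 = 218*(-2) + 123 = -436 + 123 = -313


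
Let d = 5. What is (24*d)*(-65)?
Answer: -7800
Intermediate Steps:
(24*d)*(-65) = (24*5)*(-65) = 120*(-65) = -7800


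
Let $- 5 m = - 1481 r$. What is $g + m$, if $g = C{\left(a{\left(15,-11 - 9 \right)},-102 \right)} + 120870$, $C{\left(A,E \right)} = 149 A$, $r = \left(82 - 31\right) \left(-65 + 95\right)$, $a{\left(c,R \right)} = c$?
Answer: $576291$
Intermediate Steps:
$r = 1530$ ($r = 51 \cdot 30 = 1530$)
$m = 453186$ ($m = - \frac{\left(-1481\right) 1530}{5} = \left(- \frac{1}{5}\right) \left(-2265930\right) = 453186$)
$g = 123105$ ($g = 149 \cdot 15 + 120870 = 2235 + 120870 = 123105$)
$g + m = 123105 + 453186 = 576291$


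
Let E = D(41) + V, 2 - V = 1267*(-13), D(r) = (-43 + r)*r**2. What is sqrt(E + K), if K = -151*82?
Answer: 27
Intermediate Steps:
D(r) = r**2*(-43 + r)
V = 16473 (V = 2 - 1267*(-13) = 2 - 1*(-16471) = 2 + 16471 = 16473)
E = 13111 (E = 41**2*(-43 + 41) + 16473 = 1681*(-2) + 16473 = -3362 + 16473 = 13111)
K = -12382
sqrt(E + K) = sqrt(13111 - 12382) = sqrt(729) = 27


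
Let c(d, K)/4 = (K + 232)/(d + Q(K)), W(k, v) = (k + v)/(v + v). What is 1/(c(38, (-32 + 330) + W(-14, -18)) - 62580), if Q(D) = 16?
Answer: -243/15197384 ≈ -1.5990e-5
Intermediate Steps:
W(k, v) = (k + v)/(2*v) (W(k, v) = (k + v)/((2*v)) = (k + v)*(1/(2*v)) = (k + v)/(2*v))
c(d, K) = 4*(232 + K)/(16 + d) (c(d, K) = 4*((K + 232)/(d + 16)) = 4*((232 + K)/(16 + d)) = 4*(232 + K)/(16 + d))
1/(c(38, (-32 + 330) + W(-14, -18)) - 62580) = 1/(4*(232 + ((-32 + 330) + (½)*(-14 - 18)/(-18)))/(16 + 38) - 62580) = 1/(4*(232 + (298 + (½)*(-1/18)*(-32)))/54 - 62580) = 1/(4*(1/54)*(232 + (298 + 8/9)) - 62580) = 1/(4*(1/54)*(232 + 2690/9) - 62580) = 1/(4*(1/54)*(4778/9) - 62580) = 1/(9556/243 - 62580) = 1/(-15197384/243) = -243/15197384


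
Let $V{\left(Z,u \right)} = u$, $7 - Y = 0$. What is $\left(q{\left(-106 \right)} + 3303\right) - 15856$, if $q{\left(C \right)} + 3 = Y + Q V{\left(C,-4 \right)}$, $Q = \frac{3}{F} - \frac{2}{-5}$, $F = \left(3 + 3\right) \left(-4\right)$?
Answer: $- \frac{125501}{10} \approx -12550.0$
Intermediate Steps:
$Y = 7$ ($Y = 7 - 0 = 7 + 0 = 7$)
$F = -24$ ($F = 6 \left(-4\right) = -24$)
$Q = \frac{11}{40}$ ($Q = \frac{3}{-24} - \frac{2}{-5} = 3 \left(- \frac{1}{24}\right) - - \frac{2}{5} = - \frac{1}{8} + \frac{2}{5} = \frac{11}{40} \approx 0.275$)
$q{\left(C \right)} = \frac{29}{10}$ ($q{\left(C \right)} = -3 + \left(7 + \frac{11}{40} \left(-4\right)\right) = -3 + \left(7 - \frac{11}{10}\right) = -3 + \frac{59}{10} = \frac{29}{10}$)
$\left(q{\left(-106 \right)} + 3303\right) - 15856 = \left(\frac{29}{10} + 3303\right) - 15856 = \frac{33059}{10} - 15856 = - \frac{125501}{10}$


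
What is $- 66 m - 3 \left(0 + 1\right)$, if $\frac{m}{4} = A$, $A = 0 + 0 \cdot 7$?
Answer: $-3$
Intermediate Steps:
$A = 0$ ($A = 0 + 0 = 0$)
$m = 0$ ($m = 4 \cdot 0 = 0$)
$- 66 m - 3 \left(0 + 1\right) = \left(-66\right) 0 - 3 \left(0 + 1\right) = 0 - 3 = -3$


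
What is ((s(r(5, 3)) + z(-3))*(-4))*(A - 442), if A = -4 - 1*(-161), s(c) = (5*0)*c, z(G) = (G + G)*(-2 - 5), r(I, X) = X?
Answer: 47880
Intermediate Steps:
z(G) = -14*G (z(G) = (2*G)*(-7) = -14*G)
s(c) = 0 (s(c) = 0*c = 0)
A = 157 (A = -4 + 161 = 157)
((s(r(5, 3)) + z(-3))*(-4))*(A - 442) = ((0 - 14*(-3))*(-4))*(157 - 442) = ((0 + 42)*(-4))*(-285) = (42*(-4))*(-285) = -168*(-285) = 47880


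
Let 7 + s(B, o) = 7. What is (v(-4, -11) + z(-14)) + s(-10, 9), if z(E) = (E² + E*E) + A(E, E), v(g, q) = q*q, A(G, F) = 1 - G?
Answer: 528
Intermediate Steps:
v(g, q) = q²
z(E) = 1 - E + 2*E² (z(E) = (E² + E*E) + (1 - E) = (E² + E²) + (1 - E) = 2*E² + (1 - E) = 1 - E + 2*E²)
s(B, o) = 0 (s(B, o) = -7 + 7 = 0)
(v(-4, -11) + z(-14)) + s(-10, 9) = ((-11)² + (1 - 1*(-14) + 2*(-14)²)) + 0 = (121 + (1 + 14 + 2*196)) + 0 = (121 + (1 + 14 + 392)) + 0 = (121 + 407) + 0 = 528 + 0 = 528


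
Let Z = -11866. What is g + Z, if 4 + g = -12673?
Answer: -24543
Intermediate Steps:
g = -12677 (g = -4 - 12673 = -12677)
g + Z = -12677 - 11866 = -24543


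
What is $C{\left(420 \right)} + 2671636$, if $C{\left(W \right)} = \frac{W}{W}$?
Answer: $2671637$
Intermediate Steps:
$C{\left(W \right)} = 1$
$C{\left(420 \right)} + 2671636 = 1 + 2671636 = 2671637$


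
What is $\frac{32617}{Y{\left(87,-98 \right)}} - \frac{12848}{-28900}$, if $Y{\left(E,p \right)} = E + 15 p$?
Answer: $- \frac{231215629}{9992175} \approx -23.14$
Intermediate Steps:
$\frac{32617}{Y{\left(87,-98 \right)}} - \frac{12848}{-28900} = \frac{32617}{87 + 15 \left(-98\right)} - \frac{12848}{-28900} = \frac{32617}{87 - 1470} - - \frac{3212}{7225} = \frac{32617}{-1383} + \frac{3212}{7225} = 32617 \left(- \frac{1}{1383}\right) + \frac{3212}{7225} = - \frac{32617}{1383} + \frac{3212}{7225} = - \frac{231215629}{9992175}$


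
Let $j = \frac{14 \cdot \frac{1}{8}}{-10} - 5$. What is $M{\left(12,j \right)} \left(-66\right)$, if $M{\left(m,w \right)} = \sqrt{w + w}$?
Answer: $- \frac{99 i \sqrt{115}}{5} \approx - 212.33 i$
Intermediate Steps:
$j = - \frac{207}{40}$ ($j = 14 \cdot \frac{1}{8} \left(- \frac{1}{10}\right) - 5 = \frac{7}{4} \left(- \frac{1}{10}\right) - 5 = - \frac{7}{40} - 5 = - \frac{207}{40} \approx -5.175$)
$M{\left(m,w \right)} = \sqrt{2} \sqrt{w}$ ($M{\left(m,w \right)} = \sqrt{2 w} = \sqrt{2} \sqrt{w}$)
$M{\left(12,j \right)} \left(-66\right) = \sqrt{2} \sqrt{- \frac{207}{40}} \left(-66\right) = \sqrt{2} \frac{3 i \sqrt{230}}{20} \left(-66\right) = \frac{3 i \sqrt{115}}{10} \left(-66\right) = - \frac{99 i \sqrt{115}}{5}$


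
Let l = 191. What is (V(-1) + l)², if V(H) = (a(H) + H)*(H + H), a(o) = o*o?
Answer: 36481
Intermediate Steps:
a(o) = o²
V(H) = 2*H*(H + H²) (V(H) = (H² + H)*(H + H) = (H + H²)*(2*H) = 2*H*(H + H²))
(V(-1) + l)² = (2*(-1)²*(1 - 1) + 191)² = (2*1*0 + 191)² = (0 + 191)² = 191² = 36481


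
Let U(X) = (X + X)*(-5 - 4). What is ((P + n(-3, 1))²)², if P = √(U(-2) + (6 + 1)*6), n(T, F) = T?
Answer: (3 - √78)⁴ ≈ 1156.6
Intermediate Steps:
U(X) = -18*X (U(X) = (2*X)*(-9) = -18*X)
P = √78 (P = √(-18*(-2) + (6 + 1)*6) = √(36 + 7*6) = √(36 + 42) = √78 ≈ 8.8318)
((P + n(-3, 1))²)² = ((√78 - 3)²)² = ((-3 + √78)²)² = (-3 + √78)⁴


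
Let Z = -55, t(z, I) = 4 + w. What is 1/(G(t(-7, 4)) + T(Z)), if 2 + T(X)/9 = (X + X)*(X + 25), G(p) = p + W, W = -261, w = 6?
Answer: 1/29431 ≈ 3.3978e-5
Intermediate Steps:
t(z, I) = 10 (t(z, I) = 4 + 6 = 10)
G(p) = -261 + p (G(p) = p - 261 = -261 + p)
T(X) = -18 + 18*X*(25 + X) (T(X) = -18 + 9*((X + X)*(X + 25)) = -18 + 9*((2*X)*(25 + X)) = -18 + 9*(2*X*(25 + X)) = -18 + 18*X*(25 + X))
1/(G(t(-7, 4)) + T(Z)) = 1/((-261 + 10) + (-18 + 18*(-55)² + 450*(-55))) = 1/(-251 + (-18 + 18*3025 - 24750)) = 1/(-251 + (-18 + 54450 - 24750)) = 1/(-251 + 29682) = 1/29431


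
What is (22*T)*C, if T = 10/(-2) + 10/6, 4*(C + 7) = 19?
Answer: 165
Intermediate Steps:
C = -9/4 (C = -7 + (1/4)*19 = -7 + 19/4 = -9/4 ≈ -2.2500)
T = -10/3 (T = 10*(-1/2) + 10*(1/6) = -5 + 5/3 = -10/3 ≈ -3.3333)
(22*T)*C = (22*(-10/3))*(-9/4) = -220/3*(-9/4) = 165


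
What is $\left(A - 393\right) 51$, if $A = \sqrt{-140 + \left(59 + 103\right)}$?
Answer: $-20043 + 51 \sqrt{22} \approx -19804.0$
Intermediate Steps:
$A = \sqrt{22}$ ($A = \sqrt{-140 + 162} = \sqrt{22} \approx 4.6904$)
$\left(A - 393\right) 51 = \left(\sqrt{22} - 393\right) 51 = \left(-393 + \sqrt{22}\right) 51 = -20043 + 51 \sqrt{22}$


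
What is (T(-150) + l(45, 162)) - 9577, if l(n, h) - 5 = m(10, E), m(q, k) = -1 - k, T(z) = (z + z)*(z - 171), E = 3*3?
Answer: 86718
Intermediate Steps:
E = 9
T(z) = 2*z*(-171 + z) (T(z) = (2*z)*(-171 + z) = 2*z*(-171 + z))
l(n, h) = -5 (l(n, h) = 5 + (-1 - 1*9) = 5 + (-1 - 9) = 5 - 10 = -5)
(T(-150) + l(45, 162)) - 9577 = (2*(-150)*(-171 - 150) - 5) - 9577 = (2*(-150)*(-321) - 5) - 9577 = (96300 - 5) - 9577 = 96295 - 9577 = 86718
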